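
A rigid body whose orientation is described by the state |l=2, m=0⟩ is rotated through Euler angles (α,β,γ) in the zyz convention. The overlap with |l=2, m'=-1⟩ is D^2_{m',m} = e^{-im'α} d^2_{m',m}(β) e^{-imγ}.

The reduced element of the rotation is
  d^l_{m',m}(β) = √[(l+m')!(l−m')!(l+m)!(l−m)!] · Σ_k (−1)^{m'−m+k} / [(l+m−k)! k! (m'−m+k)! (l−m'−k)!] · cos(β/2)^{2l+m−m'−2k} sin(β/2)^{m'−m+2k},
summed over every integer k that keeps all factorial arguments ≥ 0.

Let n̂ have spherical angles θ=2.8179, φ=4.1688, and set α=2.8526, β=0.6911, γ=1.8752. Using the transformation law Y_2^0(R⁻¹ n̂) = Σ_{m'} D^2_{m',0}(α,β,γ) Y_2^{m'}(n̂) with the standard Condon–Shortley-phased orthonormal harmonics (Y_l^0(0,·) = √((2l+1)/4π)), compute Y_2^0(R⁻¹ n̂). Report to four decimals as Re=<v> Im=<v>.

Re=0.1214 Im=0.0000

Need the full column D^2_{m',0} for m'=−2..2 at α=2.8526, β=0.6911, γ=1.8752.
cos(β/2)=0.940889, sin(β/2)=0.338714
d^2_{-2,0}: single k=2 term ⇒ +0.248782;  D = +0.208371-0.135919i
d^2_{-1,0}: k∈[1..2] ⇒ +0.691074 -0.089560 = +0.601514;  D = -0.576570+0.171424i
d^2_{0,0}: k∈[0..2] ⇒ +0.783708 -0.406260 +0.013162 = +0.390610;  D = +0.390610+0.000000i
d^2_{1,0}: k∈[0..1] ⇒ -0.691074 +0.089560 = -0.601514;  D = +0.576570+0.171424i
d^2_{2,0}: single k=0 term ⇒ +0.248782;  D = +0.208371+0.135919i
Y_2^{m'}(θ=2.8179,φ=4.1688) and Σ D·Y over m':
  (+0.2084-0.1359i)·(-0.0182-0.0346i)  (-0.5766+0.1714i)·(+0.1205-0.1994i)  (+0.3906+0.0000i)·(+0.5351+0.0000i)  (+0.5766+0.1714i)·(-0.1205-0.1994i)  (+0.2084+0.1359i)·(-0.0182+0.0346i)
Y_2^0(R⁻¹ n̂) = +0.121437+0.000000i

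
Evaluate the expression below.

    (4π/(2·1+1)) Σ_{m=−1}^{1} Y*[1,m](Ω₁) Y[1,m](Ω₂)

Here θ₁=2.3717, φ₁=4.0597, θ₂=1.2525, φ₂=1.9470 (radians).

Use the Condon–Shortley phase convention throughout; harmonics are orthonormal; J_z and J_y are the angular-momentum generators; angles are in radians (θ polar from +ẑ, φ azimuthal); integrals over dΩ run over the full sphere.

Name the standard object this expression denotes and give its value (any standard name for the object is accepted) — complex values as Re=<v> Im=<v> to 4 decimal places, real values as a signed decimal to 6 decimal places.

This sum is the spherical-harmonic addition theorem: it equals the Legendre polynomial P_l(cos γ) of the angle γ between the two directions.
Expand P_1 via completeness: Σ_{m} conj(Y_{1,m}) at Ω₁ times Y_{1,m} at Ω₂ —
  [-1]  conj(Y_{1,-1})(Ω₁) = -0.146052-0.191053i ; Y_{1,-1}(Ω₂) = -0.120556-0.305192i ; Δ = -0.040700+0.067607i
  [+0]  conj(Y_{1,0})(Ω₁) = -0.350809-0.000000i ; Y_{1,0}(Ω₂) = +0.152908+0.000000i ; Δ = -0.053641-0.000000i
  [+1]  conj(Y_{1,1})(Ω₁) = +0.146052-0.191053i ; Y_{1,1}(Ω₂) = +0.120556-0.305192i ; Δ = -0.040700-0.067607i
Accumulated sum -0.135042+0.000000i; after 4π/(2l+1) scaling, -0.565664+0.000000i ⇒ P_1 = -0.565664

Legendre polynomial (addition theorem), -0.565664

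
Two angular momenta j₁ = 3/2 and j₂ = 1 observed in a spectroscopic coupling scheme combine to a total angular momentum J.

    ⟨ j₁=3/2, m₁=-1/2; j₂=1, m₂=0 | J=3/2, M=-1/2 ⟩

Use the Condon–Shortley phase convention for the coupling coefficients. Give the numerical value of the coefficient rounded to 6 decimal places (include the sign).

-0.258199  (= −√(1/15))

j₁+j₂−J=1  J+j₁−j₂=2  J−j₁+j₂=1  j₁+j₂+J+1=5
(j₁±m₁, j₂±m₂, J±M) = (1,2,1,1,1,2)
P² = 4/15
sum k=0..1:
  [0] +1/2 = 1/2
  [1] −1/1 = -1
S = -1/2
C² = P²·S² = 1/15 ; C = -0.258199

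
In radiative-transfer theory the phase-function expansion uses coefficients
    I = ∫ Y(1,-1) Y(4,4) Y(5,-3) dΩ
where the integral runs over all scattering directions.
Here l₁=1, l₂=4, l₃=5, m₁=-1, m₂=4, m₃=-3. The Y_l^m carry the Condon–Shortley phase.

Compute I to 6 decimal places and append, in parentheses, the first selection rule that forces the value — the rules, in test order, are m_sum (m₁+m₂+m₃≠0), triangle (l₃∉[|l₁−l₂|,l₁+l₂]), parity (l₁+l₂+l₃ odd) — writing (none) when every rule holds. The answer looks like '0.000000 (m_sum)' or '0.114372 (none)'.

-0.049106 (none)

Checks pass: Σm=0; 10 even; l₃=5∈[3,5].
(2·1+1)(2·4+1)(2·5+1) = 297
Δ: 0! 2! 8! / 11! → 1/495
sum: t=0:+1/576 = 1/576
3j²(1 4 5; 0 0 0) = Δ·Π!·Σ² = 5/99  (sign -1)
sum: t=0:+1/80640 = 1/80640
3j²(1 4 5; -1 4 -3) = Δ·Π!·Σ² = 1/495  (sign +1)
combine: 4πI² = 297·5/99·1/495 = 1/33
take √, sign -1: I = -0.04910640
No selection rule forces the value: the integral is nonzero (none).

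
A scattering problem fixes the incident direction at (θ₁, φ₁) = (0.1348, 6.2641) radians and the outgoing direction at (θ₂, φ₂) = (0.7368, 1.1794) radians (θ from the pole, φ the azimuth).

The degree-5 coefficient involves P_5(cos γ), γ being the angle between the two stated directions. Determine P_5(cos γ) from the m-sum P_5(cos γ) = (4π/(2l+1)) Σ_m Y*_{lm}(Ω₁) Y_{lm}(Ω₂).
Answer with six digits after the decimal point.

-0.419653

Expand P_5 via completeness: Σ_{m} conj(Y_{5,m}) at Ω₁ times Y_{5,m} at Ω₂ —
  [-5]  conj(Y_{5,-5})(Ω₁) = 0.00002 - 0.00000j ; Y_{5,-5}(Ω₂) = 0.05889 + 0.02394j ; Δ = 0.00000 + 0.00000j
  [-4]  conj(Y_{5,-4})(Ω₁) = 0.00047 - 0.00004j ; Y_{5,-4}(Ω₂) = 0.00115 + 0.22157j ; Δ = 0.00001 + 0.00010j
  [-3]  conj(Y_{5,-3})(Ω₁) = 0.00657 - 0.00038j ; Y_{5,-3}(Ω₂) = -0.38107 + 0.15959j ; Δ = -0.00244 + 0.00119j
  [-2]  conj(Y_{5,-2})(Ω₁) = 0.05898 - 0.00225j ; Y_{5,-2}(Ω₂) = -0.25936 - 0.25801j ; Δ = -0.01588 - 0.01463j
  [-1]  conj(Y_{5,-1})(Ω₁) = 0.32282 - 0.00616j ; Y_{5,-1}(Ω₂) = -0.02963 + 0.07180j ; Δ = -0.00912 + 0.02336j
  [+0]  conj(Y_{5,0})(Ω₁) = 0.81228 + 0.00000j ; Y_{5,0}(Ω₂) = -0.38469 + 0.00000j ; Δ = -0.31248 + 0.00000j
  [+1]  conj(Y_{5,1})(Ω₁) = -0.32282 - 0.00616j ; Y_{5,1}(Ω₂) = 0.02963 + 0.07180j ; Δ = -0.00912 - 0.02336j
  [+2]  conj(Y_{5,2})(Ω₁) = 0.05898 + 0.00225j ; Y_{5,2}(Ω₂) = -0.25936 + 0.25801j ; Δ = -0.01588 + 0.01463j
  [+3]  conj(Y_{5,3})(Ω₁) = -0.00657 - 0.00038j ; Y_{5,3}(Ω₂) = 0.38107 + 0.15959j ; Δ = -0.00244 - 0.00119j
  [+4]  conj(Y_{5,4})(Ω₁) = 0.00047 + 0.00004j ; Y_{5,4}(Ω₂) = 0.00115 - 0.22157j ; Δ = 0.00001 - 0.00010j
  [+5]  conj(Y_{5,5})(Ω₁) = -0.00002 - 0.00000j ; Y_{5,5}(Ω₂) = -0.05889 + 0.02394j ; Δ = 0.00000 - 0.00000j
Accumulated sum -0.36734 - 0.00000j; after 4π/(2l+1) scaling, -0.41965 - 0.00000j ⇒ P_5 = -0.419653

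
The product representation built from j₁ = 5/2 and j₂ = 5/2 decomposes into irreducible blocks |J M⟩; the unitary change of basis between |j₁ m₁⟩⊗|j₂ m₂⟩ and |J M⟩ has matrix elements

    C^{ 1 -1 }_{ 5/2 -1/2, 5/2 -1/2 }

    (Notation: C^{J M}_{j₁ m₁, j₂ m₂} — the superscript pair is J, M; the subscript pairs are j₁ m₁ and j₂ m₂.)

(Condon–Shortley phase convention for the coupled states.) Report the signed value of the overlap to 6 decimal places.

+0.507093

j₁+j₂−J=4  J+j₁−j₂=1  J−j₁+j₂=1  j₁+j₂+J+1=7
(j₁±m₁, j₂±m₂, J±M) = (2,3,2,3,0,2)
P² = 144/35
sum k=2..2:
  [2] +1/4 = 1/4
S = 1/4
C² = P²·S² = 9/35 ; C = +0.507093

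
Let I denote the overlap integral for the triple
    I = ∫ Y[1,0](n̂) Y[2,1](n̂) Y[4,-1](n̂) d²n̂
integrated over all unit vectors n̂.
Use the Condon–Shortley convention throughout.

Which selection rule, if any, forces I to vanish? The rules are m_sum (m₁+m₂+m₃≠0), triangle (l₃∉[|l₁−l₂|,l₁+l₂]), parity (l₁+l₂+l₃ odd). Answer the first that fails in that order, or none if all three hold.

Σmᵢ = 0  ✓
l₃∈[|l₁−l₂|,l₁+l₂]=[1,3] required, l₃=4 fails  ✗
Σlᵢ = 7 ⇒ odd

triangle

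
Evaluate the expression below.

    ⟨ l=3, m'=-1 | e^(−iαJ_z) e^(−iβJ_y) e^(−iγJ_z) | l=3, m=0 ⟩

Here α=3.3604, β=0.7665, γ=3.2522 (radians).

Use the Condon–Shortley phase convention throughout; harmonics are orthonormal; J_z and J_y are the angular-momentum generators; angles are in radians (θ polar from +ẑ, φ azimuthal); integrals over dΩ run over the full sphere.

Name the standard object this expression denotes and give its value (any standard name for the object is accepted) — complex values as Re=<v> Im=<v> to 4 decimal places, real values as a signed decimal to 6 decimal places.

This is a Wigner D-matrix element — the rotation-matrix element ⟨l m'| R(α,β,γ) |l m⟩ in the angular-momentum basis.
Split into d^3_{-1,0}(β=0.7665) × two z-phases.
Half-angle: c=0.927454, s=0.373937. N=√(2·24·6·6)=41.569219
k: max(0,(0)−(-1))=1 … min(3+(0),3−(-1))=3
  k=1: (−1)^0·41.5692/(12)·0.9275^5·0.3739^1 = +0.888896
  k=2: (−1)^1·41.5692/(4)·0.9275^3·0.3739^3 = -0.433494
  k=3: (−1)^2·41.5692/(12)·0.9275^1·0.3739^5 = +0.023489
d^3_{-1,0}(0.7665) = +0.888896 -0.433494 +0.023489 = +0.478891
D = (-0.976157-0.217066i)·(+0.478891)·(+1.000000+0.000000i) = -0.467473-0.103951i

Wigner D-matrix element, Re=-0.4675 Im=-0.1040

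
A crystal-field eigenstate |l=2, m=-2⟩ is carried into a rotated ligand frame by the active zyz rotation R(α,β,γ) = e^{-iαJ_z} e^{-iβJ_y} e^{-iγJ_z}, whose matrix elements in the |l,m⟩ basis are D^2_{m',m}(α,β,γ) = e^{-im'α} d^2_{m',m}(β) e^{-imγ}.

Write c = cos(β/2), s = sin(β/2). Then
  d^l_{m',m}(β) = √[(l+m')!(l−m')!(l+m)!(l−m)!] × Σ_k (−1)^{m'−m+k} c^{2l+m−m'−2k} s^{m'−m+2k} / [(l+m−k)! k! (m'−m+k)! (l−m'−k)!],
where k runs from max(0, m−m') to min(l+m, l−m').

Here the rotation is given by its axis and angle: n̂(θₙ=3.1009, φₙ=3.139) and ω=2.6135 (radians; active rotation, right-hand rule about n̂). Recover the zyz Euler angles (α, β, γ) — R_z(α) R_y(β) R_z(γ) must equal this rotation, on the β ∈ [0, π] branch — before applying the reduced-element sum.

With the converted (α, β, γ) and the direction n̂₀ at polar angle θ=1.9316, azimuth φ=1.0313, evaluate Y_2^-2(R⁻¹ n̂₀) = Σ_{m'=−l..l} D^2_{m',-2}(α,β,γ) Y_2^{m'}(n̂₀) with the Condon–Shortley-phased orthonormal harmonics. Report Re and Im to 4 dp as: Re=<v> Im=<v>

Re=0.1993 Im=-0.2897

Axis–angle → zyz. n̂ = (sinθₙcosφₙ, sinθₙsinφₙ, cosθₙ) = (-0.040681, +0.000105, -0.999172), ω = 2.6135.
R = I cosω + sinω [n̂]ₓ + (1−cosω) n̂n̂ᵀ gives
  R = [-0.860685, +0.503462, +0.075811; -0.503478, -0.863770, +0.020302; +0.075705, -0.020695, +0.996916]
β = atan2(√(R₁₃²+R₂₃²), R₃₃) = 0.078563; α = atan2(R₂₃, R₁₃) mod 2π = 0.261662; γ = atan2(R₃₂, −R₃₁) mod 2π = 3.408440
Need the full column D^2_{m',-2} for m'=−2..2 at α=0.2617, β=0.0786, γ=3.4084.
cos(β/2)=0.999229, sin(β/2)=0.039271
d^2_{-2,-2}: single k=0 term ⇒ +0.996918;  D = +0.489955+0.868211i
d^2_{-1,-2}: single k=0 term ⇒ -0.078361;  D = -0.054855-0.055959i
d^2_{0,-2}: single k=0 term ⇒ +0.003772;  D = +0.003247+0.001919i
d^2_{1,-2}: single k=0 term ⇒ -0.000121;  D = -0.000117-0.000033i
d^2_{2,-2}: single k=0 term ⇒ +0.000002;  D = +0.000002+0.000000i
Y_2^{m'}(θ=1.9316,φ=1.0313) and Σ D·Y over m':
  (+0.4900+0.8682i)·(-0.1597-0.2981i)  (-0.0549-0.0560i)·(-0.1311+0.2189i)  (+0.0032+0.0019i)·(-0.1975+0.0000i)  (-0.0001-0.0000i)·(+0.1311+0.2189i)  (+0.0000+0.0000i)·(-0.1597+0.2981i)
Y_2^-2(R⁻¹ n̂) = +0.199337-0.289747i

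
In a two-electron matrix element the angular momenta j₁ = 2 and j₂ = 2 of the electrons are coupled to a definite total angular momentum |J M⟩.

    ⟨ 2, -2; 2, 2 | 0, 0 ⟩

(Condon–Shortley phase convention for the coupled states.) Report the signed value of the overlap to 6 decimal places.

+0.447214

triangle: 4!*0!*0!/5! = 24/120
(j±m)!: 0!*4!*4!*0!*0!*0! = 576
prefactor² = (2J+1)*Δ*N² = 576/5
  k=4: +1/(4!*0!*0!*0!*0!*0!) = 1/24
Σ = 1/24  ⇒  CG² = 576/5*(1/24)² = 1/5
CG = +√(1/5) = +0.447214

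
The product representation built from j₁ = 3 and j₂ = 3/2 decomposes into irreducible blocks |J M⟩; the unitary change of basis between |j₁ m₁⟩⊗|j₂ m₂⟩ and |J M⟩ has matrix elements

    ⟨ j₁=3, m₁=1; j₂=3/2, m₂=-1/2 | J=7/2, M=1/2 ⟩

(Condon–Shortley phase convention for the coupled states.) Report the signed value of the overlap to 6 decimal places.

j₁+j₂−J=1  J+j₁−j₂=5  J−j₁+j₂=2  j₁+j₂+J+1=9
(j₁±m₁, j₂±m₂, J±M) = (4,2,1,2,4,3)
P² = 512/7
sum k=0..1:
  [0] +1/12 = 1/12
  [1] −1/48 = -1/48
S = 1/16
C² = P²·S² = 2/7 ; C = +0.534522

+0.534522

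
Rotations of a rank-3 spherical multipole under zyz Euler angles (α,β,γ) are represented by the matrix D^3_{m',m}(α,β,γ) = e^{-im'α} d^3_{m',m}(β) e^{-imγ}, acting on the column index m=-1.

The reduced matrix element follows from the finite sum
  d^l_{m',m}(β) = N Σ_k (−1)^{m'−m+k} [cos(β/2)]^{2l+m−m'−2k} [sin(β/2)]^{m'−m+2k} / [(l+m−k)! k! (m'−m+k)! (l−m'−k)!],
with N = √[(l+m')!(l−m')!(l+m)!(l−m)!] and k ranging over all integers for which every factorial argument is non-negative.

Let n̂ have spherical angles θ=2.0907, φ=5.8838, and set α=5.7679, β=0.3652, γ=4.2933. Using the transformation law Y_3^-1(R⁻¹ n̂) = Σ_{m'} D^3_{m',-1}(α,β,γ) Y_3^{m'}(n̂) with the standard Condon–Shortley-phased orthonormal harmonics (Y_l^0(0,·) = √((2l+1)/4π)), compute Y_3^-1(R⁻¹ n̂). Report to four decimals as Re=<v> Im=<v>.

Re=0.1395 Im=0.2431

Need the full column D^3_{m',-1} for m'=−3..3 at α=5.7679, β=0.3652, γ=4.2933.
cos(β/2)=0.983375, sin(β/2)=0.181587
d^3_{-3,-1}: single k=2 term ⇒ +0.119424;  D = -0.110267+0.045861i
d^3_{-2,-1}: k∈[1..2] ⇒ +0.528056 -0.036012 = +0.492045;  D = -0.488439-0.059459i
d^3_{-1,-1}: k∈[0..2] ⇒ +0.904304 -0.246681 +0.006309 = +0.663932;  D = -0.533952-0.394589i
d^3_{0,-1}: k∈[0..2] ⇒ -0.578457 +0.059173 -0.000673 = -0.519956;  D = +0.211585+0.474959i
d^3_{1,-1}: k∈[0..2] ⇒ +0.185011 -0.008411 +0.000036 = +0.176635;  D = +0.016965-0.175819i
d^3_{2,-1}: k∈[0..1] ⇒ -0.036012 +0.000614 = -0.035398;  D = -0.020321+0.028983i
d^3_{3,-1}: single k=0 term ⇒ +0.004072;  D = +0.003677-0.001749i
Y_3^{m'}(θ=2.0907,φ=5.8838) and Σ D·Y over m':
  (-0.1103+0.0459i)·(+0.0993+0.2540i)  (-0.4884-0.0595i)·(-0.2668-0.2740i)  (-0.5340-0.3946i)·(+0.0605+0.0255i)  (+0.2116+0.4750i)·(+0.3274+0.0000i)  (+0.0170-0.1758i)·(-0.0605+0.0255i)  (-0.0203+0.0290i)·(-0.2668+0.2740i)  (+0.0037-0.0017i)·(-0.0993+0.2540i)
Y_3^-1(R⁻¹ n̂) = +0.139483+0.243119i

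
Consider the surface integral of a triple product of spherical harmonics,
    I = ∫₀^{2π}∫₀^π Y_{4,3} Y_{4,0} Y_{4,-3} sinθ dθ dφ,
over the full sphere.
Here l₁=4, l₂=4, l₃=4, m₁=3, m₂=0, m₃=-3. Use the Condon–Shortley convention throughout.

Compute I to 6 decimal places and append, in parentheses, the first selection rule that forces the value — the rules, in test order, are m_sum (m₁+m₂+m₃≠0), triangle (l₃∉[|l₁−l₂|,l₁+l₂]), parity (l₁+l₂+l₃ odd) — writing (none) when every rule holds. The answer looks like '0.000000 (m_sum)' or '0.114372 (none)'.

m-sum 0 ✓  L=12 even ✓  0≤4≤8 ✓
Π(2lᵢ+1) = 9×9×9 = 729
triangle coeff Δ(4,4,4) = 1/450450
Σ_t [0,4]: t=0:+1/13824 t=1:−1/216 t=2:+1/64 t=3:−1/216 t=4:+1/13824 = 5/768
(3j)²=18/1001 [(4 4 4; 0 0 0)], sign=+1
Σ_t [0,1]: t=0:+1/3456 t=1:−1/864 = -1/1152
(3j)²=7/286 [(4 4 4; 3 0 -3)], sign=+1
⇒ 4πI² = 6561/20449
I = (+1)√(6561/20449/(4π)) = 0.15978796
No selection rule forces the value: the integral is nonzero (none).

0.159788 (none)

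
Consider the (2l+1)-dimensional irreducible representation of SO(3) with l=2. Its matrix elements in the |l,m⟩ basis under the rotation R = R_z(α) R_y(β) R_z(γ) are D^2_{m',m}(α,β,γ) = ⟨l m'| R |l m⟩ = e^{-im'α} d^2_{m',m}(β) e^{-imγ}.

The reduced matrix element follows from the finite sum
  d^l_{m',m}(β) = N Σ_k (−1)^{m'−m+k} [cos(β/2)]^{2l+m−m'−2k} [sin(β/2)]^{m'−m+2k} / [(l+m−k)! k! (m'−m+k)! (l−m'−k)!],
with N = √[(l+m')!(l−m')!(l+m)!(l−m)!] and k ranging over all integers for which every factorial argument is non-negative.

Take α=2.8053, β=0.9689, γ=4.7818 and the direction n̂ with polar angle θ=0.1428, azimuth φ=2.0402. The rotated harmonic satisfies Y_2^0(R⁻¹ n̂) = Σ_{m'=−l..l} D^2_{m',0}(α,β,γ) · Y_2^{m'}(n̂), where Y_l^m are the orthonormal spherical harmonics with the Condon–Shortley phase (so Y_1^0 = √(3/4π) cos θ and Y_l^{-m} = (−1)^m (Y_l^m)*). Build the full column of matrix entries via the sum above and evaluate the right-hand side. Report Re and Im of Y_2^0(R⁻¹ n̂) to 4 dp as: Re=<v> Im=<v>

Re=0.0783 Im=0.0000

Need the full column D^2_{m',0} for m'=−2..2 at α=2.8053, β=0.9689, γ=4.7818.
cos(β/2)=0.884931, sin(β/2)=0.465722
d^2_{-2,0}: single k=2 term ⇒ +0.416052;  D = +0.325442-0.259205i
d^2_{-1,0}: k∈[1..2] ⇒ +0.790552 -0.218960 = +0.571593;  D = -0.539574+0.188620i
d^2_{0,0}: k∈[0..2] ⇒ +0.613251 -0.679410 +0.047044 = -0.019115;  D = -0.019115+0.000000i
d^2_{1,0}: k∈[0..1] ⇒ -0.790552 +0.218960 = -0.571593;  D = +0.539574+0.188620i
d^2_{2,0}: single k=0 term ⇒ +0.416052;  D = +0.325442+0.259205i
Y_2^{m'}(θ=0.1428,φ=2.0402) and Σ D·Y over m':
  (+0.3254-0.2592i)·(-0.0046+0.0063i)  (-0.5396+0.1886i)·(-0.0492-0.0971i)  (-0.0191+0.0000i)·(+0.6116+0.0000i)  (+0.5396+0.1886i)·(+0.0492-0.0971i)  (+0.3254+0.2592i)·(-0.0046-0.0063i)
Y_2^0(R⁻¹ n̂) = +0.078311+0.000000i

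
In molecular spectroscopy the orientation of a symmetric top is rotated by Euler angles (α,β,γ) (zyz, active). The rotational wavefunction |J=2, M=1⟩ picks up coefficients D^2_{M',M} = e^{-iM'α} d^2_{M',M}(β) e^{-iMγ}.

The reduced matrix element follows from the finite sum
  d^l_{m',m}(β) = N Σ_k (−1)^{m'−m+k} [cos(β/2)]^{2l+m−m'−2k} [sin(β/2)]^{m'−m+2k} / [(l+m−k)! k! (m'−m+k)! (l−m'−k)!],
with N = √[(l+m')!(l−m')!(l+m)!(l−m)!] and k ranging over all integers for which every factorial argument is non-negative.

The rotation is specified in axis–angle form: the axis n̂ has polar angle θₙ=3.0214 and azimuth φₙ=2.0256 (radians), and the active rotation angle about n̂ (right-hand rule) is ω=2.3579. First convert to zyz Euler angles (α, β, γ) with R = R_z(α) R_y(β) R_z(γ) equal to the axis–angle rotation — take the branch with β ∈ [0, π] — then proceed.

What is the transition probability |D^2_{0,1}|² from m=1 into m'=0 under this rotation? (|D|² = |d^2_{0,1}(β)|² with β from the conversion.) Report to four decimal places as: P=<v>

P=0.0692

Axis–angle → zyz. n̂ = (sinθₙcosφₙ, sinθₙsinφₙ, cosθₙ) = (-0.052672, +0.107715, -0.992786), ω = 2.3579.
R = I cosω + sinω [n̂]ₓ + (1−cosω) n̂n̂ᵀ gives
  R = [-0.703572, +0.691115, +0.165367; -0.710499, -0.688491, -0.145502; +0.013295, -0.219864, +0.975440]
β = atan2(√(R₁₃²+R₂₃²), R₃₃) = 0.222087; α = atan2(R₂₃, R₁₃) mod 2π = 5.561601; γ = atan2(R₃₂, −R₃₁) mod 2π = 4.651994
Split into d^2_{0,1}(β=0.2221) × two z-phases.
With c≡cos(β/2)=0.993841 and s≡sin(β/2)=0.110815, N=[2·2·6·1]^{1/2}=4.898979
Admissible k: 1..2 (factorial args all ≥0)
  k=1: (−1)^0·4.8990/(2)·0.9938^3·0.1108^1 = +0.266457
  k=2: (−1)^1·4.8990/(2)·0.9938^1·0.1108^3 = -0.003313
d^2_{0,1}(0.2221) = +0.266457 -0.003313 = +0.263144
|D^2_{0,1}|² = |d^2_{0,1}(β)|² = (+0.263144)² = 0.069245 (the z-rotation phases have unit modulus)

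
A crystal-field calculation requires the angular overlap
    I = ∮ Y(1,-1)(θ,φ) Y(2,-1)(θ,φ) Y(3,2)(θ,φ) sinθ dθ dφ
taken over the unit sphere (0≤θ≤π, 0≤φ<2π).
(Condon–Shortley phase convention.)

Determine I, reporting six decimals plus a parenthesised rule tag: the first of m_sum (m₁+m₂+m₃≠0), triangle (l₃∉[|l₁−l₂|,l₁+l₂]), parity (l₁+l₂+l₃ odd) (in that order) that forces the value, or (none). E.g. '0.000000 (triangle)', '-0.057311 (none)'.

Checks pass: Σm=0; 6 even; l₃=3∈[1,3].
(2·1+1)(2·2+1)(2·3+1) = 105
Δ: 0! 2! 4! / 7! → 1/105
sum: t=0:+1/4 = 1/4
3j²(1 2 3; 0 0 0) = Δ·Π!·Σ² = 3/35  (sign -1)
sum: t=0:+1/12 = 1/12
3j²(1 2 3; -1 -1 2) = Δ·Π!·Σ² = 2/21  (sign -1)
combine: 4πI² = 105·3/35·2/21 = 6/7
take √, sign +1: I = 0.26116903
No selection rule forces the value: the integral is nonzero (none).

0.261169 (none)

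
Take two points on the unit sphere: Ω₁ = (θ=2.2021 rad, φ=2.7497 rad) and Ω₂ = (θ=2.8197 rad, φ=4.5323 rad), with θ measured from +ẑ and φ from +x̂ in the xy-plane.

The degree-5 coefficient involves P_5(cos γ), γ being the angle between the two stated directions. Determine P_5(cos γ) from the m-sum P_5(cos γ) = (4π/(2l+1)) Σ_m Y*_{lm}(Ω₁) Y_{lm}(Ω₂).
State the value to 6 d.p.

0.075925

Addition theorem: P_5(cos γ) = (4π/11) Σ_m Y*_{lm}(Ω₁) Y_{lm}(Ω₂), m = −5…5:
  m=-5: (0.06030 + 0.14725j) × (-0.00115 + 0.00091j) = -0.00020 - 0.00011j  (running Σ = -0.00020 - 0.00011j)
  m=-4: (-0.00119 + 0.36786j) × (-0.01048 - 0.00920j) = 0.00340 - 0.00385j  (running Σ = 0.00319 - 0.00396j)
  m=-3: (-0.14956 + 0.35861j) × (0.04000 - 0.06669j) = 0.01793 + 0.02432j  (running Σ = 0.02113 + 0.02036j)
  m=-2: (-0.02077 + 0.02071j) × (0.25596 + 0.09639j) = -0.00731 + 0.00330j  (running Σ = 0.01381 + 0.02366j)
  m=-1: (0.31747 - 0.13120j) × (-0.09815 + 0.53910j) = 0.03957 + 0.18403j  (running Σ = 0.05338 + 0.20768j)
  m=0: (0.12004 + 0.00000j) × (-0.33575 + 0.00000j) = -0.04030 + 0.00000j  (running Σ = 0.01308 + 0.20768j)
  m=1: (-0.31747 - 0.13120j) × (0.09815 + 0.53910j) = 0.03957 - 0.18403j  (running Σ = 0.05265 + 0.02366j)
  m=2: (-0.02077 - 0.02071j) × (0.25596 - 0.09639j) = -0.00731 - 0.00330j  (running Σ = 0.04534 + 0.02036j)
  m=3: (0.14956 + 0.35861j) × (-0.04000 - 0.06669j) = 0.01793 - 0.02432j  (running Σ = 0.06327 - 0.00396j)
  m=4: (-0.00119 - 0.36786j) × (-0.01048 + 0.00920j) = 0.00340 + 0.00385j  (running Σ = 0.06667 - 0.00011j)
  m=5: (-0.06030 + 0.14725j) × (0.00115 + 0.00091j) = -0.00020 + 0.00011j  (running Σ = 0.06646 + 0.00000j)
Σ over m = 0.06646 + 0.00000j; ×(4π/11) → 0.07592 + 0.00000j. Real part: 0.075925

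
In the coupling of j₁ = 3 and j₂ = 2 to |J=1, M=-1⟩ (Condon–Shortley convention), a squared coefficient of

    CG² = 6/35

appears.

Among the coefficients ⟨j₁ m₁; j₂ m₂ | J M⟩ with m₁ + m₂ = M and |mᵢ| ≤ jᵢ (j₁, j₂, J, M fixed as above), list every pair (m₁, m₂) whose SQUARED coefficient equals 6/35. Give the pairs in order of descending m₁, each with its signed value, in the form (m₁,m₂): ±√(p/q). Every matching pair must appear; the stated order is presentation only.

(-1,0): +√(6/35)

Admissible pairs with m₁+m₂ = M = -1: (-3,2), (-2,1), (-1,0), (0,-1), (1,-2)
  (m₁,m₂)=(1,-2): CG² = 1/35, CG = +√(1/35)
  (m₁,m₂)=(0,-1): CG² = 3/35, CG = −√(3/35)
  (m₁,m₂)=(-1,0): CG² = 6/35, CG = +√(6/35)   ← matches the target
  (m₁,m₂)=(-2,1): CG² = 2/7, CG = −√(2/7)
  (m₁,m₂)=(-3,2): CG² = 3/7, CG = +√(3/7)
Pairs with CG² = 6/35: (-1,0): +√(6/35)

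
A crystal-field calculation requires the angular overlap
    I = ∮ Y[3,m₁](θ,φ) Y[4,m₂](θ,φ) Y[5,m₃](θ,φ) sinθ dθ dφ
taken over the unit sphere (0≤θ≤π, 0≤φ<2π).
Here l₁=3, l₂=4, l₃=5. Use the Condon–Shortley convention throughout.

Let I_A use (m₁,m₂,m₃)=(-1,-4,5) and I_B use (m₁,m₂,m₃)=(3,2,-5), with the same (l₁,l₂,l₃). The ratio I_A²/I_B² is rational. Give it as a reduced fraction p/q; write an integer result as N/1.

Same 3,4,5: normalisation and zero-m 3j drop out of the ratio.
A: Δ: 2! 4! 6! / 13! → 1/180180; sum: t=0:+1/34560 = 1/34560; 3j²(3 4 5; -1 -4 5) = Δ·Π!·Σ² = 14/429  (sign +1)
B: Δ: 2! 4! 6! / 13! → 1/180180; sum: t=0:+1/34560 = 1/34560; 3j²(3 4 5; 3 2 -5) = Δ·Π!·Σ² = 5/286  (sign +1)
I_A²/I_B² = (14/429)/(5/286) = 28/15

28/15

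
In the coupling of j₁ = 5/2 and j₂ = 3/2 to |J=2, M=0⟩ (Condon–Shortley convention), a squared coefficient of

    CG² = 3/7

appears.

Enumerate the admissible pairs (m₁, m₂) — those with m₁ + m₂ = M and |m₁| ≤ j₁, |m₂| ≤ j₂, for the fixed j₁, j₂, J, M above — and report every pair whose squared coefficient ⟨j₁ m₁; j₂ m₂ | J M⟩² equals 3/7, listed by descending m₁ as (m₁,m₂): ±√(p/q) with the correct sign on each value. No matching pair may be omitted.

Admissible pairs with m₁+m₂ = M = 0: (-3/2,3/2), (-1/2,1/2), (1/2,-1/2), (3/2,-3/2)
  (m₁,m₂)=(3/2,-3/2): CG² = 3/7, CG = +√(3/7)   ← matches the target
  (m₁,m₂)=(1/2,-1/2): CG² = 1/14, CG = −√(1/14)
  (m₁,m₂)=(-1/2,1/2): CG² = 1/14, CG = −√(1/14)
  (m₁,m₂)=(-3/2,3/2): CG² = 3/7, CG = +√(3/7)   ← matches the target
Pairs with CG² = 3/7: (3/2,-3/2): +√(3/7); (-3/2,3/2): +√(3/7)

(3/2,-3/2): +√(3/7); (-3/2,3/2): +√(3/7)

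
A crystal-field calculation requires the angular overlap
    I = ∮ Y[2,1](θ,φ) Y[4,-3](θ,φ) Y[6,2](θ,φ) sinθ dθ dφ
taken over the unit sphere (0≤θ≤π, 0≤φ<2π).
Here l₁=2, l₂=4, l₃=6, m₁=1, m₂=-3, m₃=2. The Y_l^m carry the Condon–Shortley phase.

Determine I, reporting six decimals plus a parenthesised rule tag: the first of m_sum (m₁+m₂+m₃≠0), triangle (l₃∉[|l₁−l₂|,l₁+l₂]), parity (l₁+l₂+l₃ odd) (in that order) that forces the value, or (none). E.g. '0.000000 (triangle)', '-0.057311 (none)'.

0.089969 (none)

Rules hold: Σm=0, L=12 even, 2≤6≤6.
N = 5·9·13 = 585
Δ = 0!·4!·8!/13! = 1/6435
Racah Σ t=0..0: t=0:+1/2304 = 1/2304
⇒ 3j(2 4 6; 0 0 0)² = 5/143, sgn +1
Racah Σ t=0..0: t=0:+1/30240 = 1/30240
⇒ 3j(2 4 6; 1 -3 2)² = 32/6435, sgn +1
4πI² = N·(3j₀)²·(3jₘ)² = 160/1573
I = +1·√(0.101716/4π) = 0.08996855
No selection rule forces the value: the integral is nonzero (none).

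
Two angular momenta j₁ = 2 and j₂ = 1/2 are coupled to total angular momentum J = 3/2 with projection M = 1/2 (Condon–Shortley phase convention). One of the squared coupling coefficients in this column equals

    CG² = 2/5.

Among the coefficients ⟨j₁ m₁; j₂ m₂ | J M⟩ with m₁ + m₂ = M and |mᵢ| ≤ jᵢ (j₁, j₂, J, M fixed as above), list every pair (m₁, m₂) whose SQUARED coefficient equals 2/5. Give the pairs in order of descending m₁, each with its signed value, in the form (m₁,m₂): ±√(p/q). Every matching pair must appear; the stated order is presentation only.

(0,1/2): −√(2/5)

Admissible pairs with m₁+m₂ = M = 1/2: (0,1/2), (1,-1/2)
  (m₁,m₂)=(1,-1/2): CG² = 3/5, CG = +√(3/5)
  (m₁,m₂)=(0,1/2): CG² = 2/5, CG = −√(2/5)   ← matches the target
Pairs with CG² = 2/5: (0,1/2): −√(2/5)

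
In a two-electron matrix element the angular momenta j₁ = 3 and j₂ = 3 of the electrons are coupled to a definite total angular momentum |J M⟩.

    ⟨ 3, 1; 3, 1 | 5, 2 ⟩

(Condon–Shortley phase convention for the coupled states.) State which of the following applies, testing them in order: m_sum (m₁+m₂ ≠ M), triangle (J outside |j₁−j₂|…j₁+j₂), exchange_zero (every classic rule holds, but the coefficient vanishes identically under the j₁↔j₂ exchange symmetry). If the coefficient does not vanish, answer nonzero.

exchange_zero

m-sum: m₁+m₂ = 1+1 = 2, M = 2  ✓
triangle: |j₁−j₂| = 0 ≤ J = 5 ≤ j₁+j₂ = 6  ✓
exchange: j₁=j₂ and m₁=m₂, and (−1)^(j₁+j₂−J) = (−1)^1 = −1 forces ⟨j₁m₁;j₂m₂|JM⟩ = −⟨j₂m₂;j₁m₁|JM⟩ = −⟨j₁m₁;j₂m₂|JM⟩ ⇒ the coefficient vanishes identically
Racah sum check: Σ_k collapses to 0 ⇒ CG = 0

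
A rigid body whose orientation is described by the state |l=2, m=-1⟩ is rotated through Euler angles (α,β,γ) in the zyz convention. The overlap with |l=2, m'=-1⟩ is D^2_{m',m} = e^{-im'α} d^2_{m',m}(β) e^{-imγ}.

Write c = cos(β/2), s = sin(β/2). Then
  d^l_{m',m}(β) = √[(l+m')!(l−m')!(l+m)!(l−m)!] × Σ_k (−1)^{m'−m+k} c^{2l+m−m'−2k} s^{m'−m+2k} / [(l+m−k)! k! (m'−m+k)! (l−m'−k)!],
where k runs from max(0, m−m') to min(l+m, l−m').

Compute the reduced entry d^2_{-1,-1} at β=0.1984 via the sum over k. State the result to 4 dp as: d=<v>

d=0.9513

d^2_{-1,-1}(β=0.1984) via the finite sum:
c=cos(0.198400/2)=0.995084, s=sin(0.198400/2)=0.099037; N=√[1·6·1·6]=6.000000
k: max(0,(-1)−(-1))=0 … min(2+(-1),2−(-1))=1
  k=0: (−1)^0·6.0000/(6)·0.9951^4·0.0990^0 = +0.980479
  k=1: (−1)^1·6.0000/(2)·0.9951^2·0.0990^2 = -0.029137
d^2_{-1,-1}(0.1984) = +0.980479 -0.029137 = +0.951343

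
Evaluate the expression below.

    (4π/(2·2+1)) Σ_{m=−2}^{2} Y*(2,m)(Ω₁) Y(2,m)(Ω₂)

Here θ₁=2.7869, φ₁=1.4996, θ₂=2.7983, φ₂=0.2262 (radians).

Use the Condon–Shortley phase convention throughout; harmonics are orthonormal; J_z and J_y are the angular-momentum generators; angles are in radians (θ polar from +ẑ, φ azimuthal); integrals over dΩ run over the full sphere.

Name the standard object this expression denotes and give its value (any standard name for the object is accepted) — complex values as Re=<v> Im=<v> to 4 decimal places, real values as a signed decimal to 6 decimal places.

This sum is the spherical-harmonic addition theorem: it equals the Legendre polynomial P_l(cos γ) of the angle γ between the two directions.
Term-by-term m-sum for l=2 (normalisation 4π/5 = 2.513274):
  m=-2: Y*=-0.04612 + 0.00661j  Y=0.03936 - 0.01913j  product -0.00169 + 0.00114j
  m=-1: Y*=-0.01790 - 0.25097j  Y=-0.23862 + 0.05492j  product 0.01805 + 0.05890j
  m=+0: Y*=0.51666 + 0.00000j  Y=0.52359 + 0.00000j  product 0.27052 + 0.00000j
  m=+1: Y*=0.01790 - 0.25097j  Y=0.23862 + 0.05492j  product 0.01805 - 0.05890j
  m=+2: Y*=-0.04612 - 0.00661j  Y=0.03936 + 0.01913j  product -0.00169 - 0.00114j
Σ over m = 0.30324 + 0.00000j; ×(4π/5) → 0.76214 + 0.00000j. Real part: 0.762136

Legendre polynomial (addition theorem), +0.762136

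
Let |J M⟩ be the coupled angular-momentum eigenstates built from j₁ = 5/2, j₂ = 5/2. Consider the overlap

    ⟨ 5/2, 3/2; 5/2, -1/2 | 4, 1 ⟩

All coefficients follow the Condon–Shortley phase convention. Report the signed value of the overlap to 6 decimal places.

j₁+j₂−J=1  J+j₁−j₂=4  J−j₁+j₂=4  j₁+j₂+J+1=10
(j₁±m₁, j₂±m₂, J±M) = (4,1,2,3,5,3)
P² = 10368/35
sum k=0..1:
  [0] +1/24 = 1/24
  [1] −1/144 = -1/144
S = 5/144
C² = P²·S² = 5/14 ; C = +0.597614

+√(5/14) ≈ +0.597614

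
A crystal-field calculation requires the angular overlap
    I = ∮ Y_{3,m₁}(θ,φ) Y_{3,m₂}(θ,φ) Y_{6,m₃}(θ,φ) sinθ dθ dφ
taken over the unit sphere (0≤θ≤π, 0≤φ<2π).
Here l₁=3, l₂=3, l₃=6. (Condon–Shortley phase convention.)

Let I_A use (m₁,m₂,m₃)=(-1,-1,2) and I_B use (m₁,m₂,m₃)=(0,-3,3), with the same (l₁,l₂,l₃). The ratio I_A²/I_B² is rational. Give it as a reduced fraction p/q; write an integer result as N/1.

l's match ⇒ only the (l;m) 3-j factors differ between A and B.
A: triangle coeff Δ(3,3,6) = 1/12012; Σ_t [0,0]: t=0:+1/2304 = 1/2304; (3j)²=5/143 [(3 3 6; -1 -1 2)], sign=+1
B: triangle coeff Δ(3,3,6) = 1/12012; Σ_t [0,0]: t=0:+1/25920 = 1/25920; (3j)²=1/143 [(3 3 6; 0 -3 3)], sign=-1
I_A²/I_B² = (5/143)/(1/143) = 5/1

5/1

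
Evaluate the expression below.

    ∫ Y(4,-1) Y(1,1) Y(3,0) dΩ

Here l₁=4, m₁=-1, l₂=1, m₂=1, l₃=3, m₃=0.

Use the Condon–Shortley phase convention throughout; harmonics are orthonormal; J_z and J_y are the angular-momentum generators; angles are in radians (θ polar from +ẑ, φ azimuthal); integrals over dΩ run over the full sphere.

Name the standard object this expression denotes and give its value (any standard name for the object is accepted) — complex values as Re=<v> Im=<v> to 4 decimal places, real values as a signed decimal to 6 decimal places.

Gaunt coefficient, -0.194664

This is a Gaunt coefficient — the integral of a triple product of spherical harmonics over the sphere.
Checks pass: Σm=0; 8 even; l₃=3∈[3,5].
(2·4+1)(2·1+1)(2·3+1) = 189
Δ: 2! 6! 0! / 9! → 1/252
sum: t=1:−1/36 = -1/36
3j²(4 1 3; 0 0 0) = Δ·Π!·Σ² = 4/63  (sign +1)
sum: t=2:+1/72 = 1/72
3j²(4 1 3; -1 1 0) = Δ·Π!·Σ² = 5/126  (sign -1)
combine: 4πI² = 189·4/63·5/126 = 10/21
take √, sign -1: I = -0.19466390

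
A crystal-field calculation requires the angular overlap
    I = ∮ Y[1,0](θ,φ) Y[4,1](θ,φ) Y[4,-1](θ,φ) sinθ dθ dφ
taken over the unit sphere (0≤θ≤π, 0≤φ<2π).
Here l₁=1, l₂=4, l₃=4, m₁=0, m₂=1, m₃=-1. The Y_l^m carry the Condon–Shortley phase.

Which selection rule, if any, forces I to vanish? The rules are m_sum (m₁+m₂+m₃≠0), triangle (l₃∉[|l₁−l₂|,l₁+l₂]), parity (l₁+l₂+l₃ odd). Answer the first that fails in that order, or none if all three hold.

azimuthal sum: 0 + 1 − 1 = 0  ✓
3 ≤ 4 ≤ 5 (triangle on l)  ✓
L = 1 + 4 + 4 = 9 (odd)  ✗

parity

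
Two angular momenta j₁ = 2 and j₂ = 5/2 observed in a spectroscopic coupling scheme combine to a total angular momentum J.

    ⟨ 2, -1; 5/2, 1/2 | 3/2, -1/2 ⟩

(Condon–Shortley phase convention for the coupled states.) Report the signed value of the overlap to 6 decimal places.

j₁+j₂−J=3  J+j₁−j₂=1  J−j₁+j₂=2  j₁+j₂+J+1=7
(j₁±m₁, j₂±m₂, J±M) = (1,3,3,2,1,2)
P² = 48/35
sum k=2..3:
  [2] +1/2 = 1/2
  [3] −1/12 = -1/12
S = 5/12
C² = P²·S² = 5/21 ; C = +0.487950

+√(5/21) ≈ +0.487950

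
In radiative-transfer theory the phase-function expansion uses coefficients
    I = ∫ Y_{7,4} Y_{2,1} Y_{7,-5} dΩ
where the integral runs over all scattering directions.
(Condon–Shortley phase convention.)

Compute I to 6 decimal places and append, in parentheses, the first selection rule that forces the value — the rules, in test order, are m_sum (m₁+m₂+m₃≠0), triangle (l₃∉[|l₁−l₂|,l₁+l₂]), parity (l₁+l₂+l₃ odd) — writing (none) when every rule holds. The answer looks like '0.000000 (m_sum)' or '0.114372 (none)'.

-0.188767 (none)

Checks pass: Σm=0; 16 even; l₃=7∈[5,9].
(2·7+1)(2·2+1)(2·7+1) = 1125
Δ: 2! 12! 2! / 17! → 1/185640
sum: t=0:+1/2419200 t=1:−1/518400 t=2:+1/2419200 = -1/907200
3j²(7 2 7; 0 0 0) = Δ·Π!·Σ² = 56/3315  (sign +1)
sum: t=1:−1/14515200 t=2:+1/79833600 = -1/17740800
3j²(7 2 7; 4 1 -5) = Δ·Π!·Σ² = 729/30940  (sign -1)
combine: 4πI² = 1125·56/3315·729/30940 = 21870/48841
take √, sign -1: I = -0.18876748
No selection rule forces the value: the integral is nonzero (none).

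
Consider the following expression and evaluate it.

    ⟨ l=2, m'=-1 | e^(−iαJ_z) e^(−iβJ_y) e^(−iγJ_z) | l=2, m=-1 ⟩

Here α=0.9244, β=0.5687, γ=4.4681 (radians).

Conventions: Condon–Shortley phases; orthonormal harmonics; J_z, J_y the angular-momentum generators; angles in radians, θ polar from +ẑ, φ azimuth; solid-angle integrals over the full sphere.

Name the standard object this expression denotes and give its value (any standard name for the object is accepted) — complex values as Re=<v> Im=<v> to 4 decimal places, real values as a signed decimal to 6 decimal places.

Wigner D-matrix element, Re=0.3970 Im=-0.4908

This is a Wigner D-matrix element — the rotation-matrix element ⟨l m'| R(α,β,γ) |l m⟩ in the angular-momentum basis.
Split into d^2_{-1,-1}(β=0.5687) × two z-phases.
Half-angle: c=0.959844, s=0.280534. N=√(1·6·1·6)=6.000000
Admissible k: 0..1 (factorial args all ≥0)
  k=0: (−1)^0·6.0000/(6)·0.9598^4·0.2805^0 = +0.848795
  k=1: (−1)^1·6.0000/(2)·0.9598^2·0.2805^2 = -0.217517
d^2_{-1,-1}(0.5687) = +0.848795 -0.217517 = +0.631279
Attach z-rotation phases: D = e^{-i(-1)(0.9244)}·(+0.631279)·e^{-i(-1)(4.4681)} = +0.396998-0.490821i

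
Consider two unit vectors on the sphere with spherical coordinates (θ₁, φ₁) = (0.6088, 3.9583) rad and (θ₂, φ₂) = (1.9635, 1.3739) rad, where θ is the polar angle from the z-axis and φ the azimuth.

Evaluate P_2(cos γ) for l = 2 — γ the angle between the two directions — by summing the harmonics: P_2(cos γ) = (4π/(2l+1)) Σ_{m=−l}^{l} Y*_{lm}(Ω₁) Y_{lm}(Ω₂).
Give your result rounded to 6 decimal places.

0.371802

Addition theorem: P_2(cos γ) = (4π/5) Σ_m Y*_{lm}(Ω₁) Y_{lm}(Ω₂), m = −2…2:
  term(m=-2) = (0.018357, -0.037388)   from Y*(Ω₁)=(-0.007905, 0.126084), Y(Ω₂)=(-0.304469, -0.126505)
  term(m=-1) = (0.084021, -0.052349)   from Y*(Ω₁)=(-0.248129, -0.264174), Y(Ω₂)=(-0.053433, 0.267862)
  term(m=+0) = (-0.056820, 0.000000)   from Y*(Ω₁)=(0.321336, -0.000000), Y(Ω₂)=(-0.176824, 0.000000)
  term(m=+1) = (0.084021, 0.052349)   from Y*(Ω₁)=(0.248129, -0.264174), Y(Ω₂)=(0.053433, 0.267862)
  term(m=+2) = (0.018357, 0.037388)   from Y*(Ω₁)=(-0.007905, -0.126084), Y(Ω₂)=(-0.304469, 0.126505)
Total Σ_m = (0.147935, 0.000000). Multiply by 2.513274: (0.371802, 0.000000). P_2(cos γ) = 0.371802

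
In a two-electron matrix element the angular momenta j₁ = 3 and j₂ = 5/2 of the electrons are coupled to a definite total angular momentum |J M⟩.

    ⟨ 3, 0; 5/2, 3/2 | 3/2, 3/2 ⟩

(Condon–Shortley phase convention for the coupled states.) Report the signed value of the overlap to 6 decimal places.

−√(6/35) ≈ -0.414039

√[4·4!2!1!/8! · 3!3!4!1!3!0!] = √(864/35)
  +(−1)^3/∏(3,1,0,1,2,0)! = -1/12  (running -1/12)
⟨..|..⟩ = √(864/35)·(-1/12) = -0.414039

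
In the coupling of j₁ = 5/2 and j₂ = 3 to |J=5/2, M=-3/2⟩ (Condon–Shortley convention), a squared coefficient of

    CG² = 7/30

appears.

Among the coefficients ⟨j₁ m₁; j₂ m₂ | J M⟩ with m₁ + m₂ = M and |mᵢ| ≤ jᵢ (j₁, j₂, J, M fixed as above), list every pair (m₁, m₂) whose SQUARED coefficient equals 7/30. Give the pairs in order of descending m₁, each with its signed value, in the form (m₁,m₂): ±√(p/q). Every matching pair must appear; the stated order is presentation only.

Admissible pairs with m₁+m₂ = M = -3/2: (-5/2,1), (-3/2,0), (-1/2,-1), (1/2,-2), (3/2,-3)
  (m₁,m₂)=(3/2,-3): CG² = 8/21, CG = +√(8/21)
  (m₁,m₂)=(1/2,-2): CG² = 1/14, CG = −√(1/14)
  (m₁,m₂)=(-1/2,-1): CG² = 1/35, CG = −√(1/35)
  (m₁,m₂)=(-3/2,0): CG² = 7/30, CG = +√(7/30)   ← matches the target
  (m₁,m₂)=(-5/2,1): CG² = 2/7, CG = −√(2/7)
Pairs with CG² = 7/30: (-3/2,0): +√(7/30)

(-3/2,0): +√(7/30)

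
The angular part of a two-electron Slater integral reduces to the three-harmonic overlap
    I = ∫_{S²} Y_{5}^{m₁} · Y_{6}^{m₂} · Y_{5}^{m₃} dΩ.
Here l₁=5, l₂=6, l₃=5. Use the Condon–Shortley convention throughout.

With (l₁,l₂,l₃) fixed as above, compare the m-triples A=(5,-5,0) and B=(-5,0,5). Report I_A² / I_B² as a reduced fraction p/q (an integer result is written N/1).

Same 5,6,5: normalisation and zero-m 3j drop out of the ratio.
A: Δ: 6! 4! 6! / 17! → 1/28588560; sum: t=0:+1/2073600 = 1/2073600; 3j²(5 6 5; 5 -5 0) = Δ·Π!·Σ² = 15/884  (sign -1)
B: Δ: 6! 4! 6! / 17! → 1/28588560; sum: t=6:+1/12441600 = 1/12441600; 3j²(5 6 5; -5 0 5) = Δ·Π!·Σ² = 15/9724  (sign +1)
I_A²/I_B² = (15/884)/(15/9724) = 11/1

11/1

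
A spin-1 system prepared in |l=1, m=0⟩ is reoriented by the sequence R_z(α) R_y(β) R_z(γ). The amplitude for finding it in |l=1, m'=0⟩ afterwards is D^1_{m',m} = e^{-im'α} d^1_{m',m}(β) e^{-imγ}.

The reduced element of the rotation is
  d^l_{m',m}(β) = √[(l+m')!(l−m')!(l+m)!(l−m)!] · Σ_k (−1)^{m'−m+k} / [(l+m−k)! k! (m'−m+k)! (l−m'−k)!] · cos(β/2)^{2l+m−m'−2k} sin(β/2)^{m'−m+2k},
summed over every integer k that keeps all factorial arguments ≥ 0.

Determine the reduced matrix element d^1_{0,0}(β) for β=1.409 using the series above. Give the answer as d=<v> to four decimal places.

d=0.1611

d^1_{0,0}(β=1.4090) via the finite sum:
Half-angle: c=0.761935, s=0.647653. N=√(1·1·1·1)=1.000000
Admissible k: 0..1 (factorial args all ≥0)
  k=0: (−1)^0·1.0000/(1)·0.7619^2·0.6477^0 = +0.580546
  k=1: (−1)^1·1.0000/(1)·0.7619^0·0.6477^2 = -0.419454
d^1_{0,0}(1.4090) = +0.580546 -0.419454 = +0.161091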